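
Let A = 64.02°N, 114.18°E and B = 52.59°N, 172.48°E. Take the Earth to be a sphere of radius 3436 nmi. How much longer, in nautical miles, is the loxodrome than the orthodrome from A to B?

Great circle: cos σ = sin φ₁ sin φ₂ + cos φ₁ cos φ₂ cos Δλ,  σ = 0.5474 rad → d_gc = 1880.8 nmi
Rhumb line: Δψ = -0.3837, q = Δφ/Δψ = 0.5199, d_rh = R√(Δφ²+q²Δλ²) = 1942.7 nmi
Excess = 1942.7 − 1880.8 = 61.9 ≈ 62 nmi

62 nmi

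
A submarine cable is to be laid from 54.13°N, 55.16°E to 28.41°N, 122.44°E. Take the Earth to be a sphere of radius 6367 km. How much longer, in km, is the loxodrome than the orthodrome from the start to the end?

Great circle: cos σ = sin φ₁ sin φ₂ + cos φ₁ cos φ₂ cos Δλ,  σ = 0.9464 rad → d_gc = 6025.8 km
Rhumb line: Δψ = -0.6105, q = Δφ/Δψ = 0.7353, d_rh = R√(Δφ²+q²Δλ²) = 6195.8 km
Excess = 6195.8 − 6025.8 = 170.0 ≈ 170 km

170 km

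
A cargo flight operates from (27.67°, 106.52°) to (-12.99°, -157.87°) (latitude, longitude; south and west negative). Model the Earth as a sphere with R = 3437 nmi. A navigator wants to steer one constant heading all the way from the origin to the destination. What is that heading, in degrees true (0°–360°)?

Meridional parts: M(φ₁)=+0.5029, M(φ₂)=-0.2287 → ΔM = -0.7316;  Δλ = +1.6687 rad
tan C = Δλ / ΔM = -2.2810 → C = 113.67°

113.7°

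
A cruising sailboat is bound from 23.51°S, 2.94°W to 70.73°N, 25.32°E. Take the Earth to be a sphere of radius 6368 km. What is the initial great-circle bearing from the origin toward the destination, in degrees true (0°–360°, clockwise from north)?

θ = atan2( sin Δλ·cos φ₂ ,  cos φ₁ sin φ₂ − sin φ₁ cos φ₂ cos Δλ )
  = atan2(+0.1563, +0.9816) = 9.04°

9.0°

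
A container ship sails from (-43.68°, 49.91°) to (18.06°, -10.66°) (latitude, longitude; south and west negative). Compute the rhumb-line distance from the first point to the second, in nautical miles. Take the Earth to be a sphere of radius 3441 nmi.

Rhumb course C = atan2(Δλ, Δψ) with Δψ = ln[tan(π/4+φ₂/2)/tan(π/4+φ₁/2)] = +1.1697, Δλ = -1.0571 → C = 317.89°
d = R·|Δφ| / |cos C| = 3441·1.07757 / 0.74191 = 4998 nmi

4998 nmi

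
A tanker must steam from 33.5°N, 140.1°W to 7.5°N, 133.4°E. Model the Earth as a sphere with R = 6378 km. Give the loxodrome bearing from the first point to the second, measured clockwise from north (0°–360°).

Δψ = ln[tan(π/4+φ₂/2)/tan(π/4+φ₁/2)] = -0.4899
Δλ = -1.5097 rad (taken the short way round)
course = atan2(Δλ, Δψ) = 252.02°

252.0°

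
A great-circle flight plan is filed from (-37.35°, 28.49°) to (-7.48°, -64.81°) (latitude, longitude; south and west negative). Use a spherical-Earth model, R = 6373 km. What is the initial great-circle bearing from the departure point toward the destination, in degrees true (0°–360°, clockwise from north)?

262.1°

N = sin Δλ·cos φ₂ = -0.9898;  D = cos φ₁ sin φ₂ − sin φ₁ cos φ₂ cos Δλ = -0.1381
initial course = atan2(N, D) = 262.06°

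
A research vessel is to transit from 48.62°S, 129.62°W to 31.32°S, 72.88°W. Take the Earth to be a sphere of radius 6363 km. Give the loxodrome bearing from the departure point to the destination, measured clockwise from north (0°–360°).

Meridional parts: M(φ₁)=-0.9737, M(φ₂)=-0.5761 → ΔM = +0.3976;  Δλ = +0.9903 rad
tan C = Δλ / ΔM = +2.4904 → C = 68.12°

68.1°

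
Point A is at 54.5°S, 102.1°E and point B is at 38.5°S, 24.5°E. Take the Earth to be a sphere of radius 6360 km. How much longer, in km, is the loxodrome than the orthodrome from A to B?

Great circle: cos σ = sin φ₁ sin φ₂ + cos φ₁ cos φ₂ cos Δλ,  σ = 0.9218 rad → d_gc = 5862.6 km
Rhumb line: Δψ = +0.4100, q = Δφ/Δψ = 0.6811, d_rh = R√(Δφ²+q²Δλ²) = 6129.7 km
Excess = 6129.7 − 5862.6 = 267.1 ≈ 267 km

267 km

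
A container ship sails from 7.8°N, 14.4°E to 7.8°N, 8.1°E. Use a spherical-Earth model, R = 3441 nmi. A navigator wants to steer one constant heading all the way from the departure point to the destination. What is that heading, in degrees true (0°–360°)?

270.0°

Δψ = ln[tan(π/4+φ₂/2)/tan(π/4+φ₁/2)] = +0.0000
Δλ = -0.1100 rad (taken the short way round)
course = atan2(Δλ, Δψ) = 270.00°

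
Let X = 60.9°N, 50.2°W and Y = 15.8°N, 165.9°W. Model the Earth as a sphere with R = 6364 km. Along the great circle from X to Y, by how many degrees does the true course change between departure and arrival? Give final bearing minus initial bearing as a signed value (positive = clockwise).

-93.8°

Initial bearing θ₁ = atan2(sin Δλ cos φ₂, cos φ₁ sin φ₂ − sin φ₁ cos φ₂ cos Δλ) = 299.82°
Final bearing θ₂ = (initial bearing from the destination back to the start) + 180° = 206.01°
Δθ = θ₂ − θ₁ = -93.8°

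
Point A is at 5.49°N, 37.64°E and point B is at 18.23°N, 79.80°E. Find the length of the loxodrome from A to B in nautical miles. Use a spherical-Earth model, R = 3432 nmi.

2581 nmi

Δψ = ln[tan(π/4+φ₂/2)/tan(π/4+φ₁/2)] = +0.2277;  Δφ = +0.2224 rad,  Δλ = +0.7358 rad
q = Δφ/Δψ = 0.9765
d = R·√(Δφ² + q²Δλ²) = 3432·0.75213 = 2581 nmi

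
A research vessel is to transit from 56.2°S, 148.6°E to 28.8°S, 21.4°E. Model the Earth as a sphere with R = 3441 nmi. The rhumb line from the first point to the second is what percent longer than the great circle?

Great circle: σ = 1.4650 rad → d_gc = Rσ = 5041.1 nmi
Rhumb: Δφ = +0.4782, Δλ = -2.2201, Δψ = +0.6660, q = Δφ/Δψ = 0.7180 → d_rh = R√(Δφ²+q²Δλ²) = 5726.5 nmi
Excess = (5726.5 − 5041.1) / 5041.1 = 685.4 / 5041.1 = 13.60% ≈ 13.6%

13.6%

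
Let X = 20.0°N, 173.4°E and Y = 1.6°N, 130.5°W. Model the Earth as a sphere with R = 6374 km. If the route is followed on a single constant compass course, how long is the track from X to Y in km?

6436 km

Δψ = ln[tan(π/4+φ₂/2)/tan(π/4+φ₁/2)] = -0.3284;  Δφ = -0.3211 rad,  Δλ = +0.9791 rad
q = Δφ/Δψ = 0.9777
d = R·√(Δφ² + q²Δλ²) = 6374·1.00977 = 6436 km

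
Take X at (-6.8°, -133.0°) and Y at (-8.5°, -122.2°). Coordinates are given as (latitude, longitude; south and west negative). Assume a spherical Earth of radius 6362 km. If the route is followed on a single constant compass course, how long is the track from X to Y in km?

1203 km

Δψ = ln[tan(π/4+φ₂/2)/tan(π/4+φ₁/2)] = -0.0299;  Δφ = -0.0297 rad,  Δλ = +0.1885 rad
q = Δφ/Δψ = 0.9911
d = R·√(Δφ² + q²Δλ²) = 6362·0.18915 = 1203 km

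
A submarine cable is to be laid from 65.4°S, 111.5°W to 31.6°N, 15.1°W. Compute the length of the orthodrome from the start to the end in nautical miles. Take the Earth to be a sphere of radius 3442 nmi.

Haversine: a = sin²(Δφ/2)+cos φ₁ cos φ₂ sin²(Δλ/2) = 0.75797;  σ = 2·atan2(√a,√(1−a))
σ = 121.061° → d = Rσ = 3442·2.11291 = 7273 nmi

7273 nmi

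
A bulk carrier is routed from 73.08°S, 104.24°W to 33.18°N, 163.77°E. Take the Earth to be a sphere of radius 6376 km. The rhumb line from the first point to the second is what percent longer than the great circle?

Great circle: σ = 2.1318 rad → d_gc = Rσ = 13592.4 km
Rhumb: Δφ = +1.8546, Δλ = -1.6055, Δψ = +2.5201, q = Δφ/Δψ = 0.7359 → d_rh = R√(Δφ²+q²Δλ²) = 14020.8 km
Excess = (14020.8 − 13592.4) / 13592.4 = 428.4 / 13592.4 = 3.152% ≈ 3.2%

3.2%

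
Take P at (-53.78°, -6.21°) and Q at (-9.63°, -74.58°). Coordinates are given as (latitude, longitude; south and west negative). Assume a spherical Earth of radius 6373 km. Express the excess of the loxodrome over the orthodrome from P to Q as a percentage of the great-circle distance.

Great circle: σ = 1.2135 rad → d_gc = Rσ = 7733.9 km
Rhumb: Δφ = +0.7706, Δλ = -1.1933, Δψ = +0.9488, q = Δφ/Δψ = 0.8122 → d_rh = R√(Δφ²+q²Δλ²) = 7890.6 km
Excess = (7890.6 − 7733.9) / 7733.9 = 156.7 / 7733.9 = 2.03% ≈ 2.0%

2.0%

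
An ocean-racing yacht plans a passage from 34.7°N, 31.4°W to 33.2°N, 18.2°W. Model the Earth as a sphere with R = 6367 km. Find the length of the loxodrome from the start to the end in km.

1228 km

Rhumb course C = atan2(Δλ, Δψ) with Δψ = ln[tan(π/4+φ₂/2)/tan(π/4+φ₁/2)] = -0.0316, Δλ = +0.2304 → C = 97.80°
d = R·|Δφ| / |cos C| = 6367·0.02618 / 0.13573 = 1228 km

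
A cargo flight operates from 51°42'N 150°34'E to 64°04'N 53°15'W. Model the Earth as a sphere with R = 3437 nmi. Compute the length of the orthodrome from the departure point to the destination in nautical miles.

3765 nmi

cos σ = sin φ₁ sin φ₂ + cos φ₁ cos φ₂ cos Δλ
      = sin(51.70°)sin(64.07°) + cos(51.70°)cos(64.07°)cos(156.18°) = 0.4578
σ = 62.755° → d = Rσ = 3437·1.09529 = 3765 nmi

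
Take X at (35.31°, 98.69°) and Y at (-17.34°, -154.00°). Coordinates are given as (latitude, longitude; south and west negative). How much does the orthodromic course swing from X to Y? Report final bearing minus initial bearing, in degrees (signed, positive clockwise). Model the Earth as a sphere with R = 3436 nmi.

+26.6°

Initial bearing θ₁ = atan2(sin Δλ cos φ₂, cos φ₁ sin φ₂ − sin φ₁ cos φ₂ cos Δλ) = 94.96°
Final bearing θ₂ = (initial bearing from the destination back to the start) + 180° = 121.60°
Δθ = θ₂ − θ₁ = +26.6°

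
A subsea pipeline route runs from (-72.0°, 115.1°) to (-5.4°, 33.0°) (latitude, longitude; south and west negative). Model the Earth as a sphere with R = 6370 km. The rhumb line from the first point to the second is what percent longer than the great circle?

4.5%

Great circle: σ = 1.4386 rad → d_gc = Rσ = 9164.0 km
Rhumb: Δφ = +1.1624, Δλ = -1.4329, Δψ = +1.7483, q = Δφ/Δψ = 0.6649 → d_rh = R√(Δφ²+q²Δλ²) = 9573.5 km
Excess = (9573.5 − 9164.0) / 9164.0 = 409.5 / 9164.0 = 4.47% ≈ 4.5%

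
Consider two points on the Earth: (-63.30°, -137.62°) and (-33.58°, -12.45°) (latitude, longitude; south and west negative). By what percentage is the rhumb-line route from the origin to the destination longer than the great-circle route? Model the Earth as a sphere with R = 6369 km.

15.1%

Great circle: σ = 1.2886 rad → d_gc = Rσ = 8206.8 km
Rhumb: Δφ = +0.5187, Δλ = +2.1846, Δψ = +0.8155, q = Δφ/Δψ = 0.6360 → d_rh = R√(Δφ²+q²Δλ²) = 9446.2 km
Excess = (9446.2 − 8206.8) / 8206.8 = 1239.4 / 8206.8 = 15.10% ≈ 15.1%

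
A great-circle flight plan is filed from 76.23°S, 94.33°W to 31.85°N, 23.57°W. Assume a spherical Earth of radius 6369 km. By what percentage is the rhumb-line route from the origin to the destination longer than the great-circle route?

2.0%

Great circle: σ = 2.0330 rad → d_gc = Rσ = 12948.1 km
Rhumb: Δφ = +1.8864, Δλ = +1.2350, Δψ = +2.7010, q = Δφ/Δψ = 0.6984 → d_rh = R√(Δφ²+q²Δλ²) = 13210.5 km
Excess = (13210.5 − 12948.1) / 12948.1 = 262.4 / 12948.1 = 2.03% ≈ 2.0%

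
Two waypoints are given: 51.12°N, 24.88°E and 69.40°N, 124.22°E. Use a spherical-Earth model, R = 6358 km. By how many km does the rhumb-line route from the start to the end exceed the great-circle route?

553 km

Great circle: cos σ = sin φ₁ sin φ₂ + cos φ₁ cos φ₂ cos Δλ,  σ = 0.8054 rad → d_gc = 5120.5 km
Rhumb line: Δψ = +0.6638, q = Δφ/Δψ = 0.4807, d_rh = R√(Δφ²+q²Δλ²) = 5673.6 km
Excess = 5673.6 − 5120.5 = 553.1 ≈ 553 km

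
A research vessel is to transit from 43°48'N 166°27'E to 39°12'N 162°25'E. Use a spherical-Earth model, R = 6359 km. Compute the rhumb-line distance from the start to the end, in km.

611 km

Δψ = ln[tan(π/4+φ₂/2)/tan(π/4+φ₁/2)] = -0.1073;  Δφ = -0.0803 rad,  Δλ = -0.0704 rad
q = Δφ/Δψ = 0.7484
d = R·√(Δφ² + q²Δλ²) = 6359·0.09603 = 611 km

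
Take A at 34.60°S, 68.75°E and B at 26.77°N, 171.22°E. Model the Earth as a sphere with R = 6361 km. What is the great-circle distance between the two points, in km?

cos σ = sin φ₁ sin φ₂ + cos φ₁ cos φ₂ cos Δλ
      = sin(-34.60°)sin(26.77°) + cos(-34.60°)cos(26.77°)cos(102.47°) = -0.4145
σ = 114.485° → d = Rσ = 6361·1.99814 = 12710 km

12710 km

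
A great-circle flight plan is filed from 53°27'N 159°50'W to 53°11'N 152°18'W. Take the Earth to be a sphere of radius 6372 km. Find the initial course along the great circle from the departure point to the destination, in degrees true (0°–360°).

90.4°

N = sin Δλ·cos φ₂ = +0.0786;  D = cos φ₁ sin φ₂ − sin φ₁ cos φ₂ cos Δλ = -0.0005
initial course = atan2(N, D) = 90.36°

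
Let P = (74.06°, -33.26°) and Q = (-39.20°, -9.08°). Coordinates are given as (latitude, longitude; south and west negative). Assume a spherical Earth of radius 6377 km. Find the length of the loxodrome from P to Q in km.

Rhumb course C = atan2(Δλ, Δψ) with Δψ = ln[tan(π/4+φ₂/2)/tan(π/4+φ₁/2)] = -2.7109, Δλ = +0.4220 → C = 171.15°
d = R·|Δφ| / |cos C| = 6377·1.97676 / 0.98810 = 12758 km

12758 km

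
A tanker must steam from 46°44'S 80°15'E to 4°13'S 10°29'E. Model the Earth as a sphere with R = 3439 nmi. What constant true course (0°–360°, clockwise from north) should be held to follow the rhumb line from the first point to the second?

Δψ = ln[tan(π/4+φ₂/2)/tan(π/4+φ₁/2)] = +0.8512
Δλ = -1.2177 rad (taken the short way round)
course = atan2(Δλ, Δψ) = 304.95°

305.0°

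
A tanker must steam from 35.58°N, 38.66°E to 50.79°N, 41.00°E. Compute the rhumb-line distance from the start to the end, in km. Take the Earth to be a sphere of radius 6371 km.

Rhumb course C = atan2(Δλ, Δψ) with Δψ = ln[tan(π/4+φ₂/2)/tan(π/4+φ₁/2)] = +0.3671, Δλ = +0.0408 → C = 6.35°
d = R·|Δφ| / |cos C| = 6371·0.26546 / 0.99387 = 1702 km

1702 km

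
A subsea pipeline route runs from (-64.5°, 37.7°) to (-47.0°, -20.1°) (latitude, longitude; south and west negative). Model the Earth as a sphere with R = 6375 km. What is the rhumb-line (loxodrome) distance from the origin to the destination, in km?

Δψ = ln[tan(π/4+φ₂/2)/tan(π/4+φ₁/2)] = +0.5544;  Δφ = +0.3054 rad,  Δλ = -1.0088 rad
q = Δφ/Δψ = 0.5510
d = R·√(Δφ² + q²Δλ²) = 6375·0.63420 = 4043 km

4043 km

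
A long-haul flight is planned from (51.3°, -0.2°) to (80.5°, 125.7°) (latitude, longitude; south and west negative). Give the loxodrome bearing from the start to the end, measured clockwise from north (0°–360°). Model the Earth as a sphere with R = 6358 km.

Δψ = ln[tan(π/4+φ₂/2)/tan(π/4+φ₁/2)] = +1.4413
Δλ = +2.1974 rad (taken the short way round)
course = atan2(Δλ, Δψ) = 56.74°

56.7°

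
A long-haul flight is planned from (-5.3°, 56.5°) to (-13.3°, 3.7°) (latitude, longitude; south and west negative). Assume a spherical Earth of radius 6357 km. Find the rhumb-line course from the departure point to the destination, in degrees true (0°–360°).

Meridional parts: M(φ₁)=-0.0926, M(φ₂)=-0.2342 → ΔM = -0.1416;  Δλ = -0.9215 rad
tan C = Δλ / ΔM = +6.5077 → C = 261.26°

261.3°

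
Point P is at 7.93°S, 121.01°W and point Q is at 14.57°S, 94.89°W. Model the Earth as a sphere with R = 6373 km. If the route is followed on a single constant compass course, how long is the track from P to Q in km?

Rhumb course C = atan2(Δλ, Δψ) with Δψ = ln[tan(π/4+φ₂/2)/tan(π/4+φ₁/2)] = -0.1182, Δλ = +0.4559 → C = 104.54°
d = R·|Δφ| / |cos C| = 6373·0.11589 / 0.25104 = 2942 km

2942 km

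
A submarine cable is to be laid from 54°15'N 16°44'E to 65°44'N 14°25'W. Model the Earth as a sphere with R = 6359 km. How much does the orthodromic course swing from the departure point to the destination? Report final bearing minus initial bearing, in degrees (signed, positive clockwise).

At departure: θ₁ = atan2(sin Δλ cos φ₂, cos φ₁ sin φ₂ − sin φ₁ cos φ₂ cos Δλ) = 319.30°
At arrival: θ₂ = atan2(sin Δλ cos φ₁, −cos φ₂ sin φ₁ + sin φ₂ cos φ₁ cos Δλ) = 292.03°
Δθ = θ₂ − θ₁ = -27.3°

-27.3°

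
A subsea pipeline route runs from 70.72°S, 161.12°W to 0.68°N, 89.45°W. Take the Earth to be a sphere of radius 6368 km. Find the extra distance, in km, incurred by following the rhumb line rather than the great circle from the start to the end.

279 km

Great circle: cos σ = sin φ₁ sin φ₂ + cos φ₁ cos φ₂ cos Δλ,  σ = 1.4780 rad → d_gc = 9412.1 km
Rhumb line: Δψ = +1.7847, q = Δφ/Δψ = 0.6983, d_rh = R√(Δφ²+q²Δλ²) = 9690.7 km
Excess = 9690.7 − 9412.1 = 278.6 ≈ 279 km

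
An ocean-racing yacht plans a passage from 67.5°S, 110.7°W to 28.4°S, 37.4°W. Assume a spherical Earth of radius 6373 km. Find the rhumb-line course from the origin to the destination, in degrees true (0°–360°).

Meridional parts: M(φ₁)=-1.6149, M(φ₂)=-0.5173 → ΔM = +1.0976;  Δλ = +1.2793 rad
tan C = Δλ / ΔM = +1.1656 → C = 49.37°

49.4°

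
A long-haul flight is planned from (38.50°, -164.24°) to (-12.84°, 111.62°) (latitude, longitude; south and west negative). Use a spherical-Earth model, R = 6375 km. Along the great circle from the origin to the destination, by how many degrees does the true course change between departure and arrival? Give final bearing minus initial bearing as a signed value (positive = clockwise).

Initial bearing θ₁ = atan2(sin Δλ cos φ₂, cos φ₁ sin φ₂ − sin φ₁ cos φ₂ cos Δλ) = 256.33°
Final bearing θ₂ = (initial bearing from the destination back to the start) + 180° = 231.26°
Δθ = θ₂ − θ₁ = -25.1°

-25.1°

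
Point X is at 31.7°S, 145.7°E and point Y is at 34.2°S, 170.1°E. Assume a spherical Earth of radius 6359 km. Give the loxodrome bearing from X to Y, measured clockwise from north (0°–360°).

97.0°

Δψ = ln[tan(π/4+φ₂/2)/tan(π/4+φ₁/2)] = -0.0520
Δλ = +0.4259 rad (taken the short way round)
course = atan2(Δλ, Δψ) = 96.96°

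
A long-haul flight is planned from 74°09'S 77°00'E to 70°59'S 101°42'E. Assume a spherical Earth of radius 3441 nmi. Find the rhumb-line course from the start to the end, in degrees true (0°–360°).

66.8°

Meridional parts: M(φ₁)=-1.9718, M(φ₂)=-1.7868 → ΔM = +0.1850;  Δλ = +0.4311 rad
tan C = Δλ / ΔM = +2.3305 → C = 66.78°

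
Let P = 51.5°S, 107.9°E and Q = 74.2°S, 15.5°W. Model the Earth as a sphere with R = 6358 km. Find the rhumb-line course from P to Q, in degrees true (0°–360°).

246.8°

Meridional parts: M(φ₁)=-1.0521, M(φ₂)=-1.9750 → ΔM = -0.9229;  Δλ = -2.1537 rad
tan C = Δλ / ΔM = +2.3336 → C = 246.80°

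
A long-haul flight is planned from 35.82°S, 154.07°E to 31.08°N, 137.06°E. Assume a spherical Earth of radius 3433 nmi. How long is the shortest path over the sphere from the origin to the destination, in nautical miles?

cos σ = sin φ₁ sin φ₂ + cos φ₁ cos φ₂ cos Δλ
      = sin(-35.82°)sin(31.08°) + cos(-35.82°)cos(31.08°)cos(-17.01°) = 0.3620
σ = 68.780° → d = Rσ = 3433·1.20043 = 4121 nmi

4121 nmi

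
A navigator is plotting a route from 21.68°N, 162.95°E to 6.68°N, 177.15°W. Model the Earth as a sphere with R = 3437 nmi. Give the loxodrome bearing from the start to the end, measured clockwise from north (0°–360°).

Meridional parts: M(φ₁)=+0.3878, M(φ₂)=+0.1169 → ΔM = -0.2709;  Δλ = +0.3473 rad
tan C = Δλ / ΔM = -1.2821 → C = 127.95°

128.0°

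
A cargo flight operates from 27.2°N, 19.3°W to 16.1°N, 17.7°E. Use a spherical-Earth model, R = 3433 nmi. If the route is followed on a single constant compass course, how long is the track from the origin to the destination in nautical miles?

2161 nmi

Δψ = ln[tan(π/4+φ₂/2)/tan(π/4+φ₁/2)] = -0.2089;  Δφ = -0.1937 rad,  Δλ = +0.6458 rad
q = Δφ/Δψ = 0.9275
d = R·√(Δφ² + q²Δλ²) = 3433·0.62953 = 2161 nmi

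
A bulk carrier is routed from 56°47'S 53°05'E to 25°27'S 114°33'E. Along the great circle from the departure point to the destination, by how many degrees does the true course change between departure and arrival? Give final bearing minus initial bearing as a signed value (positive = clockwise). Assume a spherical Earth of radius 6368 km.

Initial bearing θ₁ = atan2(sin Δλ cos φ₂, cos φ₁ sin φ₂ − sin φ₁ cos φ₂ cos Δλ) = 81.01°
Final bearing θ₂ = (initial bearing from the destination back to the start) + 180° = 36.82°
Δθ = θ₂ − θ₁ = -44.2°

-44.2°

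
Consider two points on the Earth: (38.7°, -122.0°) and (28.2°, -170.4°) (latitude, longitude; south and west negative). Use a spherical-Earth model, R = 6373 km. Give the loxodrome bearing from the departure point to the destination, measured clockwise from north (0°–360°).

Meridional parts: M(φ₁)=+0.7336, M(φ₂)=+0.5133 → ΔM = -0.2202;  Δλ = -0.8447 rad
tan C = Δλ / ΔM = +3.8359 → C = 255.39°

255.4°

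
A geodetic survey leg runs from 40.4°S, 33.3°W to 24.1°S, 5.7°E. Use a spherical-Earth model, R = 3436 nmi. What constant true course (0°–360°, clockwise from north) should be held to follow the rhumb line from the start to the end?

Δψ = ln[tan(π/4+φ₂/2)/tan(π/4+φ₁/2)] = +0.3384
Δλ = +0.6807 rad (taken the short way round)
course = atan2(Δλ, Δψ) = 63.56°

63.6°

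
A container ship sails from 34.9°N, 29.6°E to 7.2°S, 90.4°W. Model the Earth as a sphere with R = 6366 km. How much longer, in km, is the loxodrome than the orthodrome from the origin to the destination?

276 km

Great circle: cos σ = sin φ₁ sin φ₂ + cos φ₁ cos φ₂ cos Δλ,  σ = 2.0698 rad → d_gc = 13176.3 km
Rhumb line: Δψ = -0.7767, q = Δφ/Δψ = 0.9460, d_rh = R√(Δφ²+q²Δλ²) = 13452.7 km
Excess = 13452.7 − 13176.3 = 276.4 ≈ 276 km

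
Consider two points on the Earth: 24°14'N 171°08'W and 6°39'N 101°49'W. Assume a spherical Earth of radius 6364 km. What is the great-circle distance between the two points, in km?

7602 km

Haversine: a = sin²(Δφ/2)+cos φ₁ cos φ₂ sin²(Δλ/2) = 0.31628;  σ = 2·atan2(√a,√(1−a))
σ = 68.442° → d = Rσ = 6364·1.19454 = 7602 km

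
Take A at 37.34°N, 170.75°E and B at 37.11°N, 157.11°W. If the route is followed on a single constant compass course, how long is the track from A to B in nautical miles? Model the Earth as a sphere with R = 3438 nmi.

Δψ = ln[tan(π/4+φ₂/2)/tan(π/4+φ₁/2)] = -0.0050;  Δφ = -0.0040 rad,  Δλ = +0.5609 rad
q = Δφ/Δψ = 0.7963
d = R·√(Δφ² + q²Δλ²) = 3438·0.44668 = 1536 nmi

1536 nmi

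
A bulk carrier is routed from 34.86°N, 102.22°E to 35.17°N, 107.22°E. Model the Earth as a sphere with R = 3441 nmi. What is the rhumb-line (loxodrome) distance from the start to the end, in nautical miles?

247 nmi

Δψ = ln[tan(π/4+φ₂/2)/tan(π/4+φ₁/2)] = +0.0066;  Δφ = +0.0054 rad,  Δλ = +0.0873 rad
q = Δφ/Δψ = 0.8190
d = R·√(Δφ² + q²Δλ²) = 3441·0.07168 = 247 nmi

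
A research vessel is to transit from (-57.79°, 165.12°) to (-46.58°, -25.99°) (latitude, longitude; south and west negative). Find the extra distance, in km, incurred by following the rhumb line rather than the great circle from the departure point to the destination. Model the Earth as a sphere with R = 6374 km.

Great circle: cos σ = sin φ₁ sin φ₂ + cos φ₁ cos φ₂ cos Δλ,  σ = 1.3129 rad → d_gc = 8368.4 km
Rhumb line: Δψ = +0.3213, q = Δφ/Δψ = 0.6089, d_rh = R√(Δφ²+q²Δλ²) = 11507.4 km
Excess = 11507.4 − 8368.4 = 3139.0 ≈ 3139 km

3139 km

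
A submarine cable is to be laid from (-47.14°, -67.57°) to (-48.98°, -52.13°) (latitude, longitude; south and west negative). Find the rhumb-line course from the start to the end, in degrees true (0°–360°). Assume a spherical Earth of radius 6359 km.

Δψ = ln[tan(π/4+φ₂/2)/tan(π/4+φ₁/2)] = -0.0481
Δλ = +0.2695 rad (taken the short way round)
course = atan2(Δλ, Δψ) = 100.11°

100.1°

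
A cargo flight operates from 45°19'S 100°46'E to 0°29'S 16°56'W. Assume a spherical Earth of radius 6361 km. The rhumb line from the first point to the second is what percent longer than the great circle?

4.7%

Great circle: σ = 1.8974 rad → d_gc = Rσ = 12069.6 km
Rhumb: Δφ = +0.7825, Δλ = -2.0543, Δψ = +0.8808, q = Δφ/Δψ = 0.8884 → d_rh = R√(Δφ²+q²Δλ²) = 12631.0 km
Excess = (12631.0 − 12069.6) / 12069.6 = 561.4 / 12069.6 = 4.651% ≈ 4.7%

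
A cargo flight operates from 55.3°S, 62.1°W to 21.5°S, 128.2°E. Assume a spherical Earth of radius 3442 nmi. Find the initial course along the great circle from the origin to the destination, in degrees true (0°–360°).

189.8°

θ = atan2( sin Δλ·cos φ₂ ,  cos φ₁ sin φ₂ − sin φ₁ cos φ₂ cos Δλ )
  = atan2(-0.1664, -0.9613) = 189.82°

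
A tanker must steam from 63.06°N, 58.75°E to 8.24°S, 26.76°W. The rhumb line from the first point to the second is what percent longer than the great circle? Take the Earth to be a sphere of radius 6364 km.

3.1%

Great circle: σ = 1.6636 rad → d_gc = Rσ = 10587.1 km
Rhumb: Δφ = -1.2444, Δλ = -1.4924, Δψ = -1.5734, q = Δφ/Δψ = 0.7909 → d_rh = R√(Δφ²+q²Δλ²) = 10915.4 km
Excess = (10915.4 − 10587.1) / 10587.1 = 328.3 / 10587.1 = 3.10% ≈ 3.1%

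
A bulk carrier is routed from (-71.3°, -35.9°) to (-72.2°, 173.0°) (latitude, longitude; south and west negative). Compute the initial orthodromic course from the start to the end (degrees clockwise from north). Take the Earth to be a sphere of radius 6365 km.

194.8°

N = sin Δλ·cos φ₂ = -0.1477;  D = cos φ₁ sin φ₂ − sin φ₁ cos φ₂ cos Δλ = -0.5588
initial course = atan2(N, D) = 194.81°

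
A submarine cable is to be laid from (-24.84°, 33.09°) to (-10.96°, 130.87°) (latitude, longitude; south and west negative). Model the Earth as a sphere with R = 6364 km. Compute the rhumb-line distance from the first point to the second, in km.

10419 km

Rhumb course C = atan2(Δλ, Δψ) with Δψ = ln[tan(π/4+φ₂/2)/tan(π/4+φ₁/2)] = +0.2553, Δλ = +1.7066 → C = 81.49°
d = R·|Δφ| / |cos C| = 6364·0.24225 / 0.14797 = 10419 km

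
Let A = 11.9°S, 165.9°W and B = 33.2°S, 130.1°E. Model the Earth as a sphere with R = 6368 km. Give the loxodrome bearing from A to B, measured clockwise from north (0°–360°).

250.0°

Δψ = ln[tan(π/4+φ₂/2)/tan(π/4+φ₁/2)] = -0.4057
Δλ = -1.1170 rad (taken the short way round)
course = atan2(Δλ, Δψ) = 250.04°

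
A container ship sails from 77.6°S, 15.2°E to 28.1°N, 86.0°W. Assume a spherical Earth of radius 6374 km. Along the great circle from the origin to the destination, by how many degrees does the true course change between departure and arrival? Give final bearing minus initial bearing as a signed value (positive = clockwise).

+80.3°

At departure: θ₁ = atan2(sin Δλ cos φ₂, cos φ₁ sin φ₂ − sin φ₁ cos φ₂ cos Δλ) = 265.63°
At arrival: θ₂ = atan2(sin Δλ cos φ₁, −cos φ₂ sin φ₁ + sin φ₂ cos φ₁ cos Δλ) = 345.95°
Δθ = θ₂ − θ₁ = +80.3°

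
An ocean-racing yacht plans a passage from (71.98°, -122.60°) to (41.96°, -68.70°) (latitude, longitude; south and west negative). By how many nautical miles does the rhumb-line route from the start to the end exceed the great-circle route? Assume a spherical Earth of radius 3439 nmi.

64 nmi

Great circle: cos σ = sin φ₁ sin φ₂ + cos φ₁ cos φ₂ cos Δλ,  σ = 0.6898 rad → d_gc = 2372.3 nmi
Rhumb line: Δψ = -1.0334, q = Δφ/Δψ = 0.5070, d_rh = R√(Δφ²+q²Δλ²) = 2436.7 nmi
Excess = 2436.7 − 2372.3 = 64.4 ≈ 64 nmi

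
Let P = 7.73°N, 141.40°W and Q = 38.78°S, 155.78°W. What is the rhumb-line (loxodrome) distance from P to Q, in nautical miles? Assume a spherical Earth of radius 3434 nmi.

2901 nmi

Δψ = ln[tan(π/4+φ₂/2)/tan(π/4+φ₁/2)] = -0.8707;  Δφ = -0.8118 rad,  Δλ = -0.2510 rad
q = Δφ/Δψ = 0.9323
d = R·√(Δφ² + q²Δλ²) = 3434·0.84480 = 2901 nmi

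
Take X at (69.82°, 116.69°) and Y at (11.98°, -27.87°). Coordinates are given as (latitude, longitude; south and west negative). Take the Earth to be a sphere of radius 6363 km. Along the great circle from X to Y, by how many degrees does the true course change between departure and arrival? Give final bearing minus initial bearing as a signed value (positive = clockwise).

At departure: θ₁ = atan2(sin Δλ cos φ₂, cos φ₁ sin φ₂ − sin φ₁ cos φ₂ cos Δλ) = 325.32°
At arrival: θ₂ = atan2(sin Δλ cos φ₁, −cos φ₂ sin φ₁ + sin φ₂ cos φ₁ cos Δλ) = 191.58°
Δθ = θ₂ − θ₁ = -133.7°

-133.7°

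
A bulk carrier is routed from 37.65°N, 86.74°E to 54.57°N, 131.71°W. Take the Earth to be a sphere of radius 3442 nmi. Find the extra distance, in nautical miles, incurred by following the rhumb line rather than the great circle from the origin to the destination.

Great circle: cos σ = sin φ₁ sin φ₂ + cos φ₁ cos φ₂ cos Δλ,  σ = 1.4321 rad → d_gc = 4929.2 nmi
Rhumb line: Δψ = +0.4310, q = Δφ/Δψ = 0.6852, d_rh = R√(Δφ²+q²Δλ²) = 5914.8 nmi
Excess = 5914.8 − 4929.2 = 985.6 ≈ 986 nmi

986 nmi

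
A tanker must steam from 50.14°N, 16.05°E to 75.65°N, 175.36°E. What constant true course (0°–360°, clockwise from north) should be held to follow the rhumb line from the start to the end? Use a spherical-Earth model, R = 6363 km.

Meridional parts: M(φ₁)=+1.0145, M(φ₂)=+2.0724 → ΔM = +1.0579;  Δλ = +2.7805 rad
tan C = Δλ / ΔM = +2.6283 → C = 69.17°

69.2°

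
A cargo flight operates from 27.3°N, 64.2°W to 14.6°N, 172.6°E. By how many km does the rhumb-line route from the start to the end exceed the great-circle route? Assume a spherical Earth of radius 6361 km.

Great circle: cos σ = sin φ₁ sin φ₂ + cos φ₁ cos φ₂ cos Δλ,  σ = 1.9340 rad → d_gc = 12302.0 km
Rhumb line: Δψ = -0.2380, q = Δφ/Δψ = 0.9314, d_rh = R√(Δφ²+q²Δλ²) = 12817.4 km
Excess = 12817.4 − 12302.0 = 515.4 ≈ 515 km

515 km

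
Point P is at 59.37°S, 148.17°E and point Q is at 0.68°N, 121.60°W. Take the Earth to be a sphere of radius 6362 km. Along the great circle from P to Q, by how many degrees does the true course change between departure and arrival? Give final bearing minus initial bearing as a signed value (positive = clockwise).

-59.2°

Initial bearing θ₁ = atan2(sin Δλ cos φ₂, cos φ₁ sin φ₂ − sin φ₁ cos φ₂ cos Δλ) = 89.85°
Final bearing θ₂ = (initial bearing from the destination back to the start) + 180° = 30.63°
Δθ = θ₂ − θ₁ = -59.2°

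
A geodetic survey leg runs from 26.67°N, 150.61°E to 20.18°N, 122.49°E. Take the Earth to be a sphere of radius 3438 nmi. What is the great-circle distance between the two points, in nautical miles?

1593 nmi

Haversine: a = sin²(Δφ/2)+cos φ₁ cos φ₂ sin²(Δλ/2) = 0.05271;  σ = 2·atan2(√a,√(1−a))
σ = 26.545° → d = Rσ = 3438·0.46329 = 1593 nmi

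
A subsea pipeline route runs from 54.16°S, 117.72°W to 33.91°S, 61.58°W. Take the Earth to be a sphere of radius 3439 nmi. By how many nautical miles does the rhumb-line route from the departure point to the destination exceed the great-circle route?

Great circle: cos σ = sin φ₁ sin φ₂ + cos φ₁ cos φ₂ cos Δλ,  σ = 0.7627 rad → d_gc = 2622.8 nmi
Rhumb line: Δψ = +0.4992, q = Δφ/Δψ = 0.7080, d_rh = R√(Δφ²+q²Δλ²) = 2677.6 nmi
Excess = 2677.6 − 2622.8 = 54.8 ≈ 55 nmi

55 nmi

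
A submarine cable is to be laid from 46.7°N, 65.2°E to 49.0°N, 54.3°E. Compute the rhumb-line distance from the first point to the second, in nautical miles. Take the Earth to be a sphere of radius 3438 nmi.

460 nmi

Δψ = ln[tan(π/4+φ₂/2)/tan(π/4+φ₁/2)] = +0.0598;  Δφ = +0.0401 rad,  Δλ = -0.1902 rad
q = Δφ/Δψ = 0.6709
d = R·√(Δφ² + q²Δλ²) = 3438·0.13380 = 460 nmi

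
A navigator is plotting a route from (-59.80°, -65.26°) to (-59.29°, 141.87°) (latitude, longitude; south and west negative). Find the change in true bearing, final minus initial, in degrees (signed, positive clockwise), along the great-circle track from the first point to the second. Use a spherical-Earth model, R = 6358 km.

At departure: θ₁ = atan2(sin Δλ cos φ₂, cos φ₁ sin φ₂ − sin φ₁ cos φ₂ cos Δλ) = 195.76°
At arrival: θ₂ = atan2(sin Δλ cos φ₁, −cos φ₂ sin φ₁ + sin φ₂ cos φ₁ cos Δλ) = 344.48°
Δθ = θ₂ − θ₁ = +148.7°

+148.7°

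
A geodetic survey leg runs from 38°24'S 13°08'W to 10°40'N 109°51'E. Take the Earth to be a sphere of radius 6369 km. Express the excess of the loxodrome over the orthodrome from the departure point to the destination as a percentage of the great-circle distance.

Great circle: σ = 2.1344 rad → d_gc = Rσ = 13594.0 km
Rhumb: Δφ = +0.8564, Δλ = +2.1465, Δψ = +0.9141, q = Δφ/Δψ = 0.9368 → d_rh = R√(Δφ²+q²Δλ²) = 13920.2 km
Excess = (13920.2 − 13594.0) / 13594.0 = 326.2 / 13594.0 = 2.40% ≈ 2.4%

2.4%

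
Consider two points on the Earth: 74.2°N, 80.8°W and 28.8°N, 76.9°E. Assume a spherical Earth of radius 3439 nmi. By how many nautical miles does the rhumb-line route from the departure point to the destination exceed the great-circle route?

1289 nmi

Great circle: cos σ = sin φ₁ sin φ₂ + cos φ₁ cos φ₂ cos Δλ,  σ = 1.3255 rad → d_gc = 4558.6 nmi
Rhumb line: Δψ = -1.4497, q = Δφ/Δψ = 0.5466, d_rh = R√(Δφ²+q²Δλ²) = 5847.3 nmi
Excess = 5847.3 − 4558.6 = 1288.7 ≈ 1289 nmi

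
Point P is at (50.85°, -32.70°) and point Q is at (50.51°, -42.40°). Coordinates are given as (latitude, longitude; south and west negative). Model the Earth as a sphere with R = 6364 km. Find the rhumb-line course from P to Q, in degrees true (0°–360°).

266.8°

Δψ = ln[tan(π/4+φ₂/2)/tan(π/4+φ₁/2)] = -0.0094
Δλ = -0.1693 rad (taken the short way round)
course = atan2(Δλ, Δψ) = 266.83°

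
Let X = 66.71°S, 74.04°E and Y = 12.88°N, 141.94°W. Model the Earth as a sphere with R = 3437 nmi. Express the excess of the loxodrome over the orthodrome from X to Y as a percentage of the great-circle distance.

Great circle: σ = 2.1137 rad → d_gc = Rσ = 7264.9 nmi
Rhumb: Δφ = +1.3891, Δλ = +2.5136, Δψ = +1.8062, q = Δφ/Δψ = 0.7691 → d_rh = R√(Δφ²+q²Δλ²) = 8181.9 nmi
Excess = (8181.9 − 7264.9) / 7264.9 = 917.0 / 7264.9 = 12.62% ≈ 12.6%

12.6%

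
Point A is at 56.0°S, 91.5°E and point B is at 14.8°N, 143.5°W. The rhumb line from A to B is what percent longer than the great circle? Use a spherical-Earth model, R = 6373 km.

Great circle: σ = 2.1198 rad → d_gc = Rσ = 13509.7 km
Rhumb: Δφ = +1.2357, Δλ = +2.1817, Δψ = +1.4463, q = Δφ/Δψ = 0.8544 → d_rh = R√(Δφ²+q²Δλ²) = 14252.5 km
Excess = (14252.5 − 13509.7) / 13509.7 = 742.8 / 13509.7 = 5.50% ≈ 5.5%

5.5%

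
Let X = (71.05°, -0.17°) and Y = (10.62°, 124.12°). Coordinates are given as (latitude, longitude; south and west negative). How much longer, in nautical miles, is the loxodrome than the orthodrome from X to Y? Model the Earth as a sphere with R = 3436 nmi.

679 nmi

Great circle: cos σ = sin φ₁ sin φ₂ + cos φ₁ cos φ₂ cos Δλ,  σ = 1.5763 rad → d_gc = 5416.2 nmi
Rhumb line: Δψ = -1.6040, q = Δφ/Δψ = 0.6576, d_rh = R√(Δφ²+q²Δλ²) = 6095.5 nmi
Excess = 6095.5 − 5416.2 = 679.3 ≈ 679 nmi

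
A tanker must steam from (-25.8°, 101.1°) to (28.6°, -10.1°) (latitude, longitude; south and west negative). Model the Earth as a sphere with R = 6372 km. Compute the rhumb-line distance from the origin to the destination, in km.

Rhumb course C = atan2(Δλ, Δψ) with Δψ = ln[tan(π/4+φ₂/2)/tan(π/4+φ₁/2)] = +0.9876, Δλ = -1.9408 → C = 296.97°
d = R·|Δφ| / |cos C| = 6372·0.94946 / 0.45353 = 13340 km

13340 km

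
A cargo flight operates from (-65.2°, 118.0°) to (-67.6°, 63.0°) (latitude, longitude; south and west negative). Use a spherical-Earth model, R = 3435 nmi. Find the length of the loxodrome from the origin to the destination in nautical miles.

1327 nmi

Rhumb course C = atan2(Δλ, Δψ) with Δψ = ln[tan(π/4+φ₂/2)/tan(π/4+φ₁/2)] = -0.1047, Δλ = -0.9599 → C = 263.77°
d = R·|Δφ| / |cos C| = 3435·0.04189 / 0.10844 = 1327 nmi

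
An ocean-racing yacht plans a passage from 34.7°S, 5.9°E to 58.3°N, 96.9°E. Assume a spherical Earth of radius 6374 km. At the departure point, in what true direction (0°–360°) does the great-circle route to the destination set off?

θ = atan2( sin Δλ·cos φ₂ ,  cos φ₁ sin φ₂ − sin φ₁ cos φ₂ cos Δλ )
  = atan2(+0.5254, +0.6943) = 37.12°

37.1°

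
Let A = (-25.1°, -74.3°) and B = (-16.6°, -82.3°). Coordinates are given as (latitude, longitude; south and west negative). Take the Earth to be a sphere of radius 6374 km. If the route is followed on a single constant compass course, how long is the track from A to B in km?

Rhumb course C = atan2(Δλ, Δψ) with Δψ = ln[tan(π/4+φ₂/2)/tan(π/4+φ₁/2)] = +0.1589, Δλ = -0.1396 → C = 318.70°
d = R·|Δφ| / |cos C| = 6374·0.14835 / 0.75127 = 1259 km

1259 km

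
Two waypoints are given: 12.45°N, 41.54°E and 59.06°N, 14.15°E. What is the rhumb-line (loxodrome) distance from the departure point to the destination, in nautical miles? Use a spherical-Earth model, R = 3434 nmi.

3062 nmi

Δψ = ln[tan(π/4+φ₂/2)/tan(π/4+φ₁/2)] = +1.0656;  Δφ = +0.8135 rad,  Δλ = -0.4780 rad
q = Δφ/Δψ = 0.7634
d = R·√(Δφ² + q²Δλ²) = 3434·0.89161 = 3062 nmi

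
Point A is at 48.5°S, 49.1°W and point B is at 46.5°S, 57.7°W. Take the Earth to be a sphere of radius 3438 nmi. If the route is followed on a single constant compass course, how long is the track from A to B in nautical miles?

Δψ = ln[tan(π/4+φ₂/2)/tan(π/4+φ₁/2)] = +0.0517;  Δφ = +0.0349 rad,  Δλ = -0.1501 rad
q = Δφ/Δψ = 0.6755
d = R·√(Δφ² + q²Δλ²) = 3438·0.10723 = 369 nmi

369 nmi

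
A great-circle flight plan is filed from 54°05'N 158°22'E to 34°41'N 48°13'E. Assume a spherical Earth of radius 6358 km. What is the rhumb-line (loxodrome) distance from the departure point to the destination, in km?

Rhumb course C = atan2(Δλ, Δψ) with Δψ = ln[tan(π/4+φ₂/2)/tan(π/4+φ₁/2)] = -0.4806, Δλ = -1.9225 → C = 255.97°
d = R·|Δφ| / |cos C| = 6358·0.33859 / 0.24250 = 8877 km

8877 km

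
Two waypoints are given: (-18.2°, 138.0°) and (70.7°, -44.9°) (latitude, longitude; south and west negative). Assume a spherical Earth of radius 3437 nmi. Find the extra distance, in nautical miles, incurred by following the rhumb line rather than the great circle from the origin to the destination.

1859 nmi

Great circle: cos σ = sin φ₁ sin φ₂ + cos φ₁ cos φ₂ cos Δλ,  σ = 2.2248 rad → d_gc = 7646.6 nmi
Rhumb line: Δψ = +2.0949, q = Δφ/Δψ = 0.7407, d_rh = R√(Δφ²+q²Δλ²) = 9505.4 nmi
Excess = 9505.4 − 7646.6 = 1858.8 ≈ 1859 nmi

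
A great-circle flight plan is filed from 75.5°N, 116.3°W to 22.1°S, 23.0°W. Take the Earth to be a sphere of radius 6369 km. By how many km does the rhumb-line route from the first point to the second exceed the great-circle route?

Great circle: cos σ = sin φ₁ sin φ₂ + cos φ₁ cos φ₂ cos Δλ,  σ = 1.9580 rad → d_gc = 12470.5 km
Rhumb line: Δψ = -2.4575, q = Δφ/Δψ = 0.6932, d_rh = R√(Δφ²+q²Δλ²) = 13014.8 km
Excess = 13014.8 − 12470.5 = 544.3 ≈ 544 km

544 km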